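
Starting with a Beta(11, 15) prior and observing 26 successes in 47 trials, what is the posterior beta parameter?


Posterior beta = prior beta + failures
Failures = 47 - 26 = 21
beta_post = 15 + 21 = 36

36


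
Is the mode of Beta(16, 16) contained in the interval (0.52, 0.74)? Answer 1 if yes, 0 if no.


Mode = (a-1)/(a+b-2) = 15/30 = 0.5
Interval: (0.52, 0.74)
Contains mode? 0

0


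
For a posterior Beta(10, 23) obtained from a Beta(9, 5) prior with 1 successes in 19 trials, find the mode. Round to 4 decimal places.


Mode = (alpha - 1) / (alpha + beta - 2)
= 9 / 31
= 0.2903

0.2903


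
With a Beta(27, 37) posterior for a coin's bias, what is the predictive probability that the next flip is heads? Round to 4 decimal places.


The predictive probability equals the posterior mean.
P(next = heads) = alpha / (alpha + beta)
= 27 / 64 = 0.4219

0.4219


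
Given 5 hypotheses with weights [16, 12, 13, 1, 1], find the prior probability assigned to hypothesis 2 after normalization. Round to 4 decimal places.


To normalize, divide each weight by the sum of all weights.
Sum = 43
Prior(H2) = 12/43 = 0.2791

0.2791


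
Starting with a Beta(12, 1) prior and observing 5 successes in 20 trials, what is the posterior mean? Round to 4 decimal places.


Posterior parameters: alpha = 12 + 5 = 17
beta = 1 + 15 = 16
Posterior mean = alpha / (alpha + beta) = 17 / 33
= 0.5152

0.5152


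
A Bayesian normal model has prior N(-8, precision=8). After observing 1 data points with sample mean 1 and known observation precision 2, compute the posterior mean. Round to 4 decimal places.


Posterior mean = (prior_precision * prior_mean + n * data_precision * data_mean) / (prior_precision + n * data_precision)
Numerator = 8*-8 + 1*2*1 = -62
Denominator = 8 + 1*2 = 10
Posterior mean = -6.2

-6.2


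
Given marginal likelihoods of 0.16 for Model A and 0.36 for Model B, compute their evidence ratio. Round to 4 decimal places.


Ratio = ML(A) / ML(B) = 0.16/0.36
= 0.4444

0.4444


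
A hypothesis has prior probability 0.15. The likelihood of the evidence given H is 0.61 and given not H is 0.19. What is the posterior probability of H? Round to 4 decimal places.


Using Bayes' theorem:
P(E) = 0.15 * 0.61 + 0.85 * 0.19
P(E) = 0.253
P(H|E) = (0.15 * 0.61) / 0.253 = 0.3617

0.3617


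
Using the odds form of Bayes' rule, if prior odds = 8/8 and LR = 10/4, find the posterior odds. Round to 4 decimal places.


Bayes' rule in odds form: posterior odds = prior odds * LR
= (8 * 10) / (8 * 4)
= 80/32 = 2.5

2.5


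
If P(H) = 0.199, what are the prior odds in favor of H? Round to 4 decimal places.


Prior odds = P(H) / (1 - P(H))
= 0.199 / 0.801
= 0.2484

0.2484


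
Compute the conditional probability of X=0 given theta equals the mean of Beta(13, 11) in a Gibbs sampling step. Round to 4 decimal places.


Mean of Beta(13, 11) = 0.5417
P(X=0 | theta=0.5417) = 0.4583

0.4583


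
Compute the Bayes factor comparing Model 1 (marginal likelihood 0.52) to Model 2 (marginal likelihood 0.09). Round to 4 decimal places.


BF12 = marginal likelihood of M1 / marginal likelihood of M2
= 0.52/0.09
= 5.7778

5.7778


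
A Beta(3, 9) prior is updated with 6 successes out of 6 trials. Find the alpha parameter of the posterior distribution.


In the Beta-Binomial conjugate update:
alpha_post = alpha_prior + successes
= 3 + 6
= 9

9


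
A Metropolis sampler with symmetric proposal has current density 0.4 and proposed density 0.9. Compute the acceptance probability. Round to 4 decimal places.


For symmetric proposals, acceptance = min(1, pi(x*)/pi(x))
= min(1, 0.9/0.4)
= min(1, 2.25) = 1.0

1.0


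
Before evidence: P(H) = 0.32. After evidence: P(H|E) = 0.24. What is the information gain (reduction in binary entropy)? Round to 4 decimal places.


Prior entropy = 0.9044
Posterior entropy = 0.795
Information gain = 0.9044 - 0.795 = 0.1093

0.1093


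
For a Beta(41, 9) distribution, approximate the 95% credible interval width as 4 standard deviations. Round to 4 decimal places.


Variance of Beta(a,b) = ab / ((a+b)^2 * (a+b+1))
= 41*9 / ((50)^2 * 51)
= 0.0029
SD = sqrt(0.0029) = 0.0538
Width = 4 * SD = 0.2152

0.2152


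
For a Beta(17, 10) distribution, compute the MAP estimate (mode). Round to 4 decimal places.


MAP = mode = (a-1)/(a+b-2)
= (17-1)/(17+10-2)
= 16/25 = 0.64

0.64


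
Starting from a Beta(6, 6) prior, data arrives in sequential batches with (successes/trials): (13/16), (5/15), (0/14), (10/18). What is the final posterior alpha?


In sequential Bayesian updating, we sum all successes.
Total successes = 28
Final alpha = 6 + 28 = 34

34


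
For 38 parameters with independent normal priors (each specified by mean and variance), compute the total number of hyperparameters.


A normal prior has 2 hyperparameters per parameter.
Total = 38 * 2 = 76

76


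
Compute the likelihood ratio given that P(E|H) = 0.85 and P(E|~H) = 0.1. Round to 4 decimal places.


LR = P(E|H) / P(E|~H)
= 0.85 / 0.1 = 8.5

8.5


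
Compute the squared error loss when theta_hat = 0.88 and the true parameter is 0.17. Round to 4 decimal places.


L = (theta_hat - theta_true)^2
= (0.88 - 0.17)^2
= 0.71^2 = 0.5041

0.5041


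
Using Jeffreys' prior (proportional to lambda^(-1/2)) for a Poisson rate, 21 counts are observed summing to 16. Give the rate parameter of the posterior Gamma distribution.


Conjugate update: Gamma(prior_shape + S, prior_rate + n).
Prior shape = 0.5, prior rate = 0.
Posterior rate = 0 + n = 21

21.0


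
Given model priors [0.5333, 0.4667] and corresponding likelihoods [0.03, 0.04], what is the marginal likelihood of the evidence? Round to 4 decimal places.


P(E) = sum_i P(M_i) P(E|M_i)
= 0.016 + 0.0187
= 0.0347

0.0347


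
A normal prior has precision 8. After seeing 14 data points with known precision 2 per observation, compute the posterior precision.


In the conjugate normal model, precisions add:
tau_posterior = tau_prior + n * tau_data
= 8 + 14*2 = 36

36


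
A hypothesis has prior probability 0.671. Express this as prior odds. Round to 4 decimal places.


Odds = P(H) / P(not H) = 0.671 / 0.329
= 2.0395

2.0395


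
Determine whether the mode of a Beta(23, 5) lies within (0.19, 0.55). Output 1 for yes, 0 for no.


First find the mode: (a-1)/(a+b-2) = 0.8462
Is 0.8462 in (0.19, 0.55)? 0

0


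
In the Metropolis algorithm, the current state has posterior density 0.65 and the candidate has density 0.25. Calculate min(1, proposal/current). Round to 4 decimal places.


Ratio = 0.25/0.65 = 0.3846
Acceptance probability = min(1, 0.3846)
= 0.3846

0.3846


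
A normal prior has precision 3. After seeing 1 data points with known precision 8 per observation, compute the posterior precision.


In the conjugate normal model, precisions add:
tau_posterior = tau_prior + n * tau_data
= 3 + 1*8 = 11

11


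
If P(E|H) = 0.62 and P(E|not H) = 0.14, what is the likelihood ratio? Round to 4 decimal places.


Likelihood ratio = P(E|H) / P(E|not H)
= 0.62 / 0.14
= 4.4286

4.4286


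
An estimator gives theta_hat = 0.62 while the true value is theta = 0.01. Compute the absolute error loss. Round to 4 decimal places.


The absolute error loss is |theta_hat - theta|
= |0.62 - 0.01|
= 0.61

0.61


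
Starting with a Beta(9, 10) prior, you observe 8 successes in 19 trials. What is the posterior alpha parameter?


For a Beta-Binomial conjugate model:
Posterior alpha = prior alpha + number of successes
= 9 + 8 = 17

17


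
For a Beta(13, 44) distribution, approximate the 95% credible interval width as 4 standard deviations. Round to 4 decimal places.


Variance of Beta(a,b) = ab / ((a+b)^2 * (a+b+1))
= 13*44 / ((57)^2 * 58)
= 0.003
SD = sqrt(0.003) = 0.0551
Width = 4 * SD = 0.2204

0.2204


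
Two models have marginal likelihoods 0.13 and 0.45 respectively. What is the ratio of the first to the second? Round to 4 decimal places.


Evidence ratio = 0.13 / 0.45
= 0.2889

0.2889


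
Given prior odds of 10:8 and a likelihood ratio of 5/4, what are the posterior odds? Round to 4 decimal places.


Posterior odds = prior odds * LR
Prior odds = 10/8 = 1.25
LR = 5/4 = 1.25
Posterior odds = 1.25 * 1.25 = 1.5625

1.5625


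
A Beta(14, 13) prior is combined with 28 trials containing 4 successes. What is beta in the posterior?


In conjugate updating:
beta_posterior = beta_prior + (n - k)
= 13 + (28 - 4)
= 13 + 24 = 37

37


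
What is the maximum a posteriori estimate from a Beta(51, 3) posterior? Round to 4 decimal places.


The MAP estimate equals the mode of the distribution.
Mode of Beta(a,b) = (a-1)/(a+b-2)
= 50/52
= 0.9615

0.9615


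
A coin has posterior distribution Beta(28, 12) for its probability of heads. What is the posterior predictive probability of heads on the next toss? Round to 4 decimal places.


Posterior predictive = E[theta] = alpha/(alpha+beta)
= 28/40
= 0.7

0.7


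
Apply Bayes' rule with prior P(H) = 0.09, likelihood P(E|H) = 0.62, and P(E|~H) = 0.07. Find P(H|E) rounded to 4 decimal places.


Step 1: Compute marginal P(E) = P(E|H)P(H) + P(E|~H)P(~H)
= 0.62*0.09 + 0.07*0.91 = 0.1195
Step 2: P(H|E) = P(E|H)P(H)/P(E) = 0.0558/0.1195
= 0.4669

0.4669


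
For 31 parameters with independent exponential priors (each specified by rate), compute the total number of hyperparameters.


A exponential prior has 1 hyperparameter per parameter.
Total = 31 * 1 = 31

31


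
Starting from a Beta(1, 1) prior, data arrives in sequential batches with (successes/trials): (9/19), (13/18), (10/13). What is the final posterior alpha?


In sequential Bayesian updating, we sum all successes.
Total successes = 32
Final alpha = 1 + 32 = 33

33


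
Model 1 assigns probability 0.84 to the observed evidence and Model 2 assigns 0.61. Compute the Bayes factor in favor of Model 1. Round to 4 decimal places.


BF = P(data|M1) / P(data|M2)
= 0.84 / 0.61 = 1.377

1.377


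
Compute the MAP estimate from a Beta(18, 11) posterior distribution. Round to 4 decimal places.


MAP = mode of Beta distribution
= (alpha - 1)/(alpha + beta - 2)
= (18-1)/(18+11-2)
= 17/27 = 0.6296

0.6296


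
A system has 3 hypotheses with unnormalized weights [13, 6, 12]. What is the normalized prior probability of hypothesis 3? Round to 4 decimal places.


The normalized prior is the weight divided by the total.
Total weight = 31
P(H3) = 12 / 31 = 0.3871

0.3871


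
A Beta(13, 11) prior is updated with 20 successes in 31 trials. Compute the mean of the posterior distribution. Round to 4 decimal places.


After update: Beta(33, 22)
Mean = 33 / (33 + 22) = 33 / 55
= 0.6

0.6


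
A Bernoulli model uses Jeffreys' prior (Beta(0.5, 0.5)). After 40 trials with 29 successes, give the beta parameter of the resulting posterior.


Posterior = Beta(prior_alpha + successes, prior_beta + failures)
= Beta(0.5 + 29, 0.5 + 11)
Posterior beta = 0.5 + (n - k) = 0.5 + 11 = 11.5

11.5


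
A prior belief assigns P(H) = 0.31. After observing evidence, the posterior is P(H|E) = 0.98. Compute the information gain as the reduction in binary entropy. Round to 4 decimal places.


H(prior) = -0.31*log2(0.31) - 0.69*log2(0.69)
= 0.8932
H(post) = -0.98*log2(0.98) - 0.02*log2(0.02)
= 0.1414
IG = 0.8932 - 0.1414 = 0.7517

0.7517


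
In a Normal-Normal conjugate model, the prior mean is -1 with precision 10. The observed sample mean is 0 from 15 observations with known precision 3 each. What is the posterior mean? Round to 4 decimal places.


Posterior precision = tau0 + n*tau = 10 + 15*3 = 55
Posterior mean = (tau0*mu0 + n*tau*xbar) / posterior_precision
= (10*-1 + 15*3*0) / 55
= -10 / 55 = -0.1818

-0.1818


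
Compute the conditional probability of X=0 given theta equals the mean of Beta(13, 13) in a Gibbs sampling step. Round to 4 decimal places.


Mean of Beta(13, 13) = 0.5
P(X=0 | theta=0.5) = 0.5

0.5


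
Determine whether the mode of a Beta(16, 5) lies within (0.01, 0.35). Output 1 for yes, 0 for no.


First find the mode: (a-1)/(a+b-2) = 0.7895
Is 0.7895 in (0.01, 0.35)? 0

0


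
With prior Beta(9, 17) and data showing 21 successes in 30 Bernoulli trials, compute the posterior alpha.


Conjugate update: alpha_posterior = alpha_prior + k
= 9 + 21 = 30

30


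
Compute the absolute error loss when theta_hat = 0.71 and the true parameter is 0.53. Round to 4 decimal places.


L = |theta_hat - theta_true|
= |0.71 - 0.53| = 0.18

0.18


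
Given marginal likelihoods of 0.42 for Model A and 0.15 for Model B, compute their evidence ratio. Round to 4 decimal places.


Ratio = ML(A) / ML(B) = 0.42/0.15
= 2.8

2.8


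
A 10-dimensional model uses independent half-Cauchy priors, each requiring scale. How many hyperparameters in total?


Per parameter: 1 (scale).
Total = 10 * 1 = 10

10


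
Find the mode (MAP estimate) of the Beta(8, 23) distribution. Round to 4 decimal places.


For Beta(a,b) with a,b > 1:
Mode = (a-1)/(a+b-2) = (8-1)/(31-2)
= 7/29 = 0.2414

0.2414


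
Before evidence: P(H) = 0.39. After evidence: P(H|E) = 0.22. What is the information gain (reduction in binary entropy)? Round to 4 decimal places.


Prior entropy = 0.9648
Posterior entropy = 0.7602
Information gain = 0.9648 - 0.7602 = 0.2046

0.2046


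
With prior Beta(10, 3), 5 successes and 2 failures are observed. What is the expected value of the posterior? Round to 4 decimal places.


Posterior = Beta(15, 5)
E[theta] = alpha/(alpha+beta)
= 15/20 = 0.75

0.75


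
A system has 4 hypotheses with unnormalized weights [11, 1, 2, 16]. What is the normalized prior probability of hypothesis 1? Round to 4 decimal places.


The normalized prior is the weight divided by the total.
Total weight = 30
P(H1) = 11 / 30 = 0.3667

0.3667


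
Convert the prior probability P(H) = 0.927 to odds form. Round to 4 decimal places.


P(not H) = 1 - 0.927 = 0.073
Odds = 0.927 / 0.073 = 12.6986

12.6986


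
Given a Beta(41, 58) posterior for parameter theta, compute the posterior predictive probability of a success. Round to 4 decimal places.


For a Beta-Bernoulli model, the predictive probability is the mean:
P(success) = 41/(41+58) = 41/99 = 0.4141

0.4141


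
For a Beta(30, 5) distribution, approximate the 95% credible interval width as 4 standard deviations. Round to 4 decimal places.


Variance of Beta(a,b) = ab / ((a+b)^2 * (a+b+1))
= 30*5 / ((35)^2 * 36)
= 0.0034
SD = sqrt(0.0034) = 0.0583
Width = 4 * SD = 0.2333

0.2333


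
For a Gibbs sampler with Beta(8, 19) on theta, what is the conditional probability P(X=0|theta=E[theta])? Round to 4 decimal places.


E[theta] = 8/(8+19) = 0.2963
P(X=0|theta) = 1 - theta = 0.7037

0.7037


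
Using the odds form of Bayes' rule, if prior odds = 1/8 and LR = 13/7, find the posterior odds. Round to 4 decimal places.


Bayes' rule in odds form: posterior odds = prior odds * LR
= (1 * 13) / (8 * 7)
= 13/56 = 0.2321

0.2321


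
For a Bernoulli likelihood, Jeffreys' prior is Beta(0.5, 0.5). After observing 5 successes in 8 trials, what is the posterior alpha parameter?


Jeffreys' prior for Bernoulli is Beta(0.5, 0.5).
Posterior is Beta(0.5 + k, 0.5 + n - k).
Posterior alpha = 0.5 + k = 0.5 + 5 = 5.5

5.5


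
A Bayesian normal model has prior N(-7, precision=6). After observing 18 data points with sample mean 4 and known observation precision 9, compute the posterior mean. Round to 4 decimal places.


Posterior mean = (prior_precision * prior_mean + n * data_precision * data_mean) / (prior_precision + n * data_precision)
Numerator = 6*-7 + 18*9*4 = 606
Denominator = 6 + 18*9 = 168
Posterior mean = 3.6071

3.6071


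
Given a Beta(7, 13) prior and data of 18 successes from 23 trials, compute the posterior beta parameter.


Number of failures = 23 - 18 = 5
Posterior beta = 13 + 5 = 18

18


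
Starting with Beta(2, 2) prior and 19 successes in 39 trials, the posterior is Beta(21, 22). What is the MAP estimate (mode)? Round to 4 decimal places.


The mode of Beta(a, b) when a > 1 and b > 1 is (a-1)/(a+b-2)
= (21 - 1) / (21 + 22 - 2)
= 20 / 41
= 0.4878

0.4878


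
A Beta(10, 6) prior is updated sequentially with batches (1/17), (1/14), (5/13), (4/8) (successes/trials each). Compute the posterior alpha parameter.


Sequential conjugate updating is equivalent to a single batch update.
Total successes across all batches = 11
alpha_posterior = alpha_prior + total_successes = 10 + 11
= 21

21


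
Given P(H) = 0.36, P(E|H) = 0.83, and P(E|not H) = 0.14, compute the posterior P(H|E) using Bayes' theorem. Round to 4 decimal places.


By Bayes' theorem: P(H|E) = P(E|H)*P(H) / P(E)
P(E) = P(E|H)*P(H) + P(E|not H)*P(not H)
P(E) = 0.83*0.36 + 0.14*0.64 = 0.3884
P(H|E) = 0.83*0.36 / 0.3884 = 0.7693

0.7693


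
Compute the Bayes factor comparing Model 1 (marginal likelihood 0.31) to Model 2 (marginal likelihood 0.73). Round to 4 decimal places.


BF12 = marginal likelihood of M1 / marginal likelihood of M2
= 0.31/0.73
= 0.4247

0.4247


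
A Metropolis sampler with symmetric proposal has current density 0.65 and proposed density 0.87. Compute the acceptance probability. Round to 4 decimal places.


For symmetric proposals, acceptance = min(1, pi(x*)/pi(x))
= min(1, 0.87/0.65)
= min(1, 1.3385) = 1.0

1.0


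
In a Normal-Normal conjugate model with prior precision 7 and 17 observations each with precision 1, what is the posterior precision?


Posterior precision = prior precision + n * observation precision
= 7 + 17 * 1
= 7 + 17 = 24

24


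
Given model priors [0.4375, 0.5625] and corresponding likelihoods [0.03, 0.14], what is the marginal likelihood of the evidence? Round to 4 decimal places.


P(E) = sum_i P(M_i) P(E|M_i)
= 0.0131 + 0.0788
= 0.0919

0.0919


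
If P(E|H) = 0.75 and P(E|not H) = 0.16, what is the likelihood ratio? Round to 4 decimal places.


Likelihood ratio = P(E|H) / P(E|not H)
= 0.75 / 0.16
= 4.6875

4.6875


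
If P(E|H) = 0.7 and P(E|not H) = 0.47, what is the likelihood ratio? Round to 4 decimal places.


Likelihood ratio = P(E|H) / P(E|not H)
= 0.7 / 0.47
= 1.4894

1.4894


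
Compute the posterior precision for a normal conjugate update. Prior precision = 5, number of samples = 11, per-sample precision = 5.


tau_post = tau_0 + n * tau
= 5 + 11 * 5 = 60

60


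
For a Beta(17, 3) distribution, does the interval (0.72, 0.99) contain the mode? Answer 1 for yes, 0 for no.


Mode of Beta(a,b) = (a-1)/(a+b-2)
= (17-1)/(17+3-2) = 0.8889
Check: 0.72 <= 0.8889 <= 0.99?
Result: 1

1


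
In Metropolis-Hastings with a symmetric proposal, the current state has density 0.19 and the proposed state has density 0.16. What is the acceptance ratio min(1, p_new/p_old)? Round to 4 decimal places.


Ratio = p_new / p_old = 0.16 / 0.19 = 0.8421
Acceptance = min(1, 0.8421) = 0.8421

0.8421


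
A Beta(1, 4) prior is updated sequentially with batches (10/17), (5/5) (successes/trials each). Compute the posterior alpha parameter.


Sequential conjugate updating is equivalent to a single batch update.
Total successes across all batches = 15
alpha_posterior = alpha_prior + total_successes = 1 + 15
= 16

16


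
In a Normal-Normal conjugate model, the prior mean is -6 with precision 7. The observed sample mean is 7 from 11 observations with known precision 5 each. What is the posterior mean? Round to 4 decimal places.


Posterior precision = tau0 + n*tau = 7 + 11*5 = 62
Posterior mean = (tau0*mu0 + n*tau*xbar) / posterior_precision
= (7*-6 + 11*5*7) / 62
= 343 / 62 = 5.5323

5.5323


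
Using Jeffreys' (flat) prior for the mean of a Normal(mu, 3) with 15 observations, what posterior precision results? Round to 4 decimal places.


Flat prior means prior precision is 0.
Posterior precision = n / sigma^2 = 15/3 = 5.0

5.0


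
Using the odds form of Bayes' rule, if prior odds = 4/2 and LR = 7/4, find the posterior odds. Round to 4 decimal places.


Bayes' rule in odds form: posterior odds = prior odds * LR
= (4 * 7) / (2 * 4)
= 28/8 = 3.5

3.5


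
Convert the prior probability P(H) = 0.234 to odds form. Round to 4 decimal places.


P(not H) = 1 - 0.234 = 0.766
Odds = 0.234 / 0.766 = 0.3055

0.3055


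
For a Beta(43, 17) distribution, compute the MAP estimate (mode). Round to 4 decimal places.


MAP = mode = (a-1)/(a+b-2)
= (43-1)/(43+17-2)
= 42/58 = 0.7241

0.7241


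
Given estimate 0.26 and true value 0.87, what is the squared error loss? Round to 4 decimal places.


Squared error = (estimate - true)^2
Difference = -0.61
Loss = -0.61^2 = 0.3721

0.3721


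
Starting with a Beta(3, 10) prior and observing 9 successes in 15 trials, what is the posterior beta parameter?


Posterior beta = prior beta + failures
Failures = 15 - 9 = 6
beta_post = 10 + 6 = 16

16


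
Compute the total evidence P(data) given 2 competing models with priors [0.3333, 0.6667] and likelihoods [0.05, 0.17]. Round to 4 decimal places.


Marginal likelihood = sum P(model_i) * P(data|model_i)
Model 1: 0.3333 * 0.05 = 0.0167
Model 2: 0.6667 * 0.17 = 0.1133
Total = 0.13

0.13


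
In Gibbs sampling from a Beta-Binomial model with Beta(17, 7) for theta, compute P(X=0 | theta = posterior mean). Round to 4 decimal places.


Posterior mean = alpha/(alpha+beta) = 17/24 = 0.7083
P(X=0|theta=mean) = 1 - theta = 0.2917

0.2917


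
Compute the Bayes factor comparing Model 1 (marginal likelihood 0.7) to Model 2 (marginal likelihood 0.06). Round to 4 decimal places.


BF12 = marginal likelihood of M1 / marginal likelihood of M2
= 0.7/0.06
= 11.6667

11.6667


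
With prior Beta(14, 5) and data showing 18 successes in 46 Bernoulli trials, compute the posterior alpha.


Conjugate update: alpha_posterior = alpha_prior + k
= 14 + 18 = 32

32


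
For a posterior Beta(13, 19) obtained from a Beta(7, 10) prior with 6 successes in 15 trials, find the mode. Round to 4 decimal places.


Mode = (alpha - 1) / (alpha + beta - 2)
= 12 / 30
= 0.4

0.4


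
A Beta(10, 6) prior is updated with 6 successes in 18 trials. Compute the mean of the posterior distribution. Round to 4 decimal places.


After update: Beta(16, 18)
Mean = 16 / (16 + 18) = 16 / 34
= 0.4706

0.4706


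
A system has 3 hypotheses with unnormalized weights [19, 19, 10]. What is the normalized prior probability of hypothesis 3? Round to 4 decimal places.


The normalized prior is the weight divided by the total.
Total weight = 48
P(H3) = 10 / 48 = 0.2083

0.2083


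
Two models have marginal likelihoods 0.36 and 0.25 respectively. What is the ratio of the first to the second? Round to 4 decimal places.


Evidence ratio = 0.36 / 0.25
= 1.44

1.44


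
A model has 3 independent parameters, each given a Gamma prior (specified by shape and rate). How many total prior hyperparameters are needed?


Each Gamma prior needs 2 hyperparameters (shape and rate).
Total = 2 * 3 = 6

6


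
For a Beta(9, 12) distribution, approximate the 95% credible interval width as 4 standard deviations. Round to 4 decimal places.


Variance of Beta(a,b) = ab / ((a+b)^2 * (a+b+1))
= 9*12 / ((21)^2 * 22)
= 0.0111
SD = sqrt(0.0111) = 0.1055
Width = 4 * SD = 0.422

0.422


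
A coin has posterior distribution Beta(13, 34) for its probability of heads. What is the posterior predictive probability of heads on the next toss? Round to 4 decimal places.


Posterior predictive = E[theta] = alpha/(alpha+beta)
= 13/47
= 0.2766

0.2766


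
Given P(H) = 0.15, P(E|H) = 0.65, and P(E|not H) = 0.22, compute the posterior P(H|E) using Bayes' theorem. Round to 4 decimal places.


By Bayes' theorem: P(H|E) = P(E|H)*P(H) / P(E)
P(E) = P(E|H)*P(H) + P(E|not H)*P(not H)
P(E) = 0.65*0.15 + 0.22*0.85 = 0.2845
P(H|E) = 0.65*0.15 / 0.2845 = 0.3427

0.3427


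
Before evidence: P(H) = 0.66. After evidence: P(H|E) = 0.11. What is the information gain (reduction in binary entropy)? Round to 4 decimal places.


Prior entropy = 0.9248
Posterior entropy = 0.4999
Information gain = 0.9248 - 0.4999 = 0.4249

0.4249


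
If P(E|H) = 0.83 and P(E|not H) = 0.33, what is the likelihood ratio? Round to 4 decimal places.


Likelihood ratio = P(E|H) / P(E|not H)
= 0.83 / 0.33
= 2.5152

2.5152


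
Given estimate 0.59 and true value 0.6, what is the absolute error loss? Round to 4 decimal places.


Absolute error = |estimate - true|
= |-0.01| = 0.01

0.01


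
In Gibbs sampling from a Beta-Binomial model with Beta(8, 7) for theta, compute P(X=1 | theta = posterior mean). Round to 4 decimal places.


Posterior mean = alpha/(alpha+beta) = 8/15 = 0.5333
P(X=1|theta=mean) = theta = 0.5333

0.5333


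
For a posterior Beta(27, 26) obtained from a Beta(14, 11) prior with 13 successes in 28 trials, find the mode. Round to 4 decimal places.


Mode = (alpha - 1) / (alpha + beta - 2)
= 26 / 51
= 0.5098

0.5098


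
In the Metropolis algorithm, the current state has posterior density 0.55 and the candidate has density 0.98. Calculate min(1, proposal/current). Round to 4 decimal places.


Ratio = 0.98/0.55 = 1.7818
Acceptance probability = min(1, 1.7818)
= 1.0

1.0


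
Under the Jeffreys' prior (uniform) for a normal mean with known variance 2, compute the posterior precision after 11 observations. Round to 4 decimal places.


Prior precision = 0 (flat prior).
Post. prec. = 0 + n/var = 11/2 = 5.5

5.5


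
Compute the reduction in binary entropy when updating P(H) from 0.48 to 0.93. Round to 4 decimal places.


H_before = -p*log2(p) - (1-p)*log2(1-p) for p=0.48: 0.9988
H_after for p=0.93: 0.3659
Reduction = 0.9988 - 0.3659 = 0.6329

0.6329


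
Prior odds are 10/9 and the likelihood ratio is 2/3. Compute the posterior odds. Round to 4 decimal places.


Posterior odds = prior odds * likelihood ratio
= (10/9) * (2/3)
= 20 / 27
= 0.7407

0.7407


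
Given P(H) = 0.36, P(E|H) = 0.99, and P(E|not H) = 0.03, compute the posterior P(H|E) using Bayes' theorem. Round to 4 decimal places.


By Bayes' theorem: P(H|E) = P(E|H)*P(H) / P(E)
P(E) = P(E|H)*P(H) + P(E|not H)*P(not H)
P(E) = 0.99*0.36 + 0.03*0.64 = 0.3756
P(H|E) = 0.99*0.36 / 0.3756 = 0.9489

0.9489


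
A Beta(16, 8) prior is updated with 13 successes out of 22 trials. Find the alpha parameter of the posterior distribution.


In the Beta-Binomial conjugate update:
alpha_post = alpha_prior + successes
= 16 + 13
= 29

29


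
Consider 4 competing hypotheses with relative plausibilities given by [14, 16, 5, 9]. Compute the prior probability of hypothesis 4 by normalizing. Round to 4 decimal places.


Sum of weights = 14 + 16 + 5 + 9 = 44
Normalized prior for H4 = 9 / 44
= 0.2045

0.2045


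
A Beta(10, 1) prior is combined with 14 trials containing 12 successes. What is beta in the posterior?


In conjugate updating:
beta_posterior = beta_prior + (n - k)
= 1 + (14 - 12)
= 1 + 2 = 3

3


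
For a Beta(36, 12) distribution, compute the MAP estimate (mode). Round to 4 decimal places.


MAP = mode = (a-1)/(a+b-2)
= (36-1)/(36+12-2)
= 35/46 = 0.7609

0.7609


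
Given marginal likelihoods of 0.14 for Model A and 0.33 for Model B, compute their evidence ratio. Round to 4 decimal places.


Ratio = ML(A) / ML(B) = 0.14/0.33
= 0.4242

0.4242


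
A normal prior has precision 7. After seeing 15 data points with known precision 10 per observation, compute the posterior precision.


In the conjugate normal model, precisions add:
tau_posterior = tau_prior + n * tau_data
= 7 + 15*10 = 157

157


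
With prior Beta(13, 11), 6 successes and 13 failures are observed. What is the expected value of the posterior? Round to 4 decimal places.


Posterior = Beta(19, 24)
E[theta] = alpha/(alpha+beta)
= 19/43 = 0.4419

0.4419


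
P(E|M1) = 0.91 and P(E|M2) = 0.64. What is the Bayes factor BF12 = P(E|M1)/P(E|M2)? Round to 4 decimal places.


Bayes factor BF12 = P(E|M1) / P(E|M2)
= 0.91 / 0.64
= 1.4219

1.4219


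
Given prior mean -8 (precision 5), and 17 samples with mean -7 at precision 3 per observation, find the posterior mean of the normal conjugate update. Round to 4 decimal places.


The posterior mean is a precision-weighted average of prior and data.
Post. prec. = 5 + 51 = 56
Post. mean = (-40 + -357)/56 = -397/56 = -7.0893

-7.0893


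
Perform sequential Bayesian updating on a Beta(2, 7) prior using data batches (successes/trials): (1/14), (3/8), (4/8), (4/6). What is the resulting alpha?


Accumulate successes: 12
Posterior alpha = prior alpha + sum of successes
= 2 + 12 = 14

14


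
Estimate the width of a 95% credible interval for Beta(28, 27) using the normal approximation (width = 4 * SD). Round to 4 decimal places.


For Beta(a,b): Var = ab/((a+b)^2(a+b+1))
Var = 0.0045, SD = 0.0668
Approximate 95% CI width = 4 * 0.0668 = 0.2672

0.2672


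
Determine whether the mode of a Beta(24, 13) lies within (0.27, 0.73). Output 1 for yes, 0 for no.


First find the mode: (a-1)/(a+b-2) = 0.6571
Is 0.6571 in (0.27, 0.73)? 1

1


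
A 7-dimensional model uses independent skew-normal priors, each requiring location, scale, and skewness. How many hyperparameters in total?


Per parameter: 3 (location, scale, and skewness).
Total = 7 * 3 = 21

21


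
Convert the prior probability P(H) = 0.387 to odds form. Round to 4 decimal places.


P(not H) = 1 - 0.387 = 0.613
Odds = 0.387 / 0.613 = 0.6313

0.6313


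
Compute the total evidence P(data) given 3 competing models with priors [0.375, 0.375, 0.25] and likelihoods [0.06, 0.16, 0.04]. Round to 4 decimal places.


Marginal likelihood = sum P(model_i) * P(data|model_i)
Model 1: 0.375 * 0.06 = 0.0225
Model 2: 0.375 * 0.16 = 0.06
Model 3: 0.25 * 0.04 = 0.01
Total = 0.0925

0.0925


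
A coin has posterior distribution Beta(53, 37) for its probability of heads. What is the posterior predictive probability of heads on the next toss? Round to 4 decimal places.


Posterior predictive = E[theta] = alpha/(alpha+beta)
= 53/90
= 0.5889

0.5889


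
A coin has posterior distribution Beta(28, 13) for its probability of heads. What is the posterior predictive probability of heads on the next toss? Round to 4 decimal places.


Posterior predictive = E[theta] = alpha/(alpha+beta)
= 28/41
= 0.6829

0.6829


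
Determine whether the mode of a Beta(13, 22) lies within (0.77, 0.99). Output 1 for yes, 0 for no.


First find the mode: (a-1)/(a+b-2) = 0.3636
Is 0.3636 in (0.77, 0.99)? 0

0


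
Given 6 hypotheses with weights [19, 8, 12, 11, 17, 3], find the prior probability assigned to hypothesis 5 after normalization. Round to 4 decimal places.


To normalize, divide each weight by the sum of all weights.
Sum = 70
Prior(H5) = 17/70 = 0.2429

0.2429


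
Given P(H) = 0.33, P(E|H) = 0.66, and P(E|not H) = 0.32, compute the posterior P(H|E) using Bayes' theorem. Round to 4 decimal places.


By Bayes' theorem: P(H|E) = P(E|H)*P(H) / P(E)
P(E) = P(E|H)*P(H) + P(E|not H)*P(not H)
P(E) = 0.66*0.33 + 0.32*0.67 = 0.4322
P(H|E) = 0.66*0.33 / 0.4322 = 0.5039

0.5039


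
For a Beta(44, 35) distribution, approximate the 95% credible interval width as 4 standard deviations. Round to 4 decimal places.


Variance of Beta(a,b) = ab / ((a+b)^2 * (a+b+1))
= 44*35 / ((79)^2 * 80)
= 0.0031
SD = sqrt(0.0031) = 0.0555
Width = 4 * SD = 0.2222

0.2222


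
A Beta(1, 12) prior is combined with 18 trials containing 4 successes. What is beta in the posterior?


In conjugate updating:
beta_posterior = beta_prior + (n - k)
= 12 + (18 - 4)
= 12 + 14 = 26

26


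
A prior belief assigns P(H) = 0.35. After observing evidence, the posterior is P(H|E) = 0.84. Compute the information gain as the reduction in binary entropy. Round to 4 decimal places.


H(prior) = -0.35*log2(0.35) - 0.65*log2(0.65)
= 0.9341
H(post) = -0.84*log2(0.84) - 0.16*log2(0.16)
= 0.6343
IG = 0.9341 - 0.6343 = 0.2998

0.2998


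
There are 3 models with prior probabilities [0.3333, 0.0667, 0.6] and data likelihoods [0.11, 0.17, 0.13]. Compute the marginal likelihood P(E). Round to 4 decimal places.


P(E) = sum over models of P(M_i) * P(E|M_i)
= 0.3333*0.11 + 0.0667*0.17 + 0.6*0.13
= 0.126

0.126


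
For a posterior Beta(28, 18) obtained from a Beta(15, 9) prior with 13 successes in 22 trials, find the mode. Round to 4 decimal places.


Mode = (alpha - 1) / (alpha + beta - 2)
= 27 / 44
= 0.6136

0.6136


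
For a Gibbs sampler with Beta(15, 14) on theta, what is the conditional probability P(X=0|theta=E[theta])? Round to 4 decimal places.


E[theta] = 15/(15+14) = 0.5172
P(X=0|theta) = 1 - theta = 0.4828

0.4828


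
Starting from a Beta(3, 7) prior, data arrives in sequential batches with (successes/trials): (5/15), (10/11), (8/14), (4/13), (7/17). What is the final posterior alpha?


In sequential Bayesian updating, we sum all successes.
Total successes = 34
Final alpha = 3 + 34 = 37

37


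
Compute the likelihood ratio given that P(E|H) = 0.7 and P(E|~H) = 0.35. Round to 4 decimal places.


LR = P(E|H) / P(E|~H)
= 0.7 / 0.35 = 2.0

2.0


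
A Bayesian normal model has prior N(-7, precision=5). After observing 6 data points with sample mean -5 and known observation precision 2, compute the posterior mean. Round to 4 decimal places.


Posterior mean = (prior_precision * prior_mean + n * data_precision * data_mean) / (prior_precision + n * data_precision)
Numerator = 5*-7 + 6*2*-5 = -95
Denominator = 5 + 6*2 = 17
Posterior mean = -5.5882

-5.5882


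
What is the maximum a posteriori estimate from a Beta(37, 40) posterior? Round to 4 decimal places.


The MAP estimate equals the mode of the distribution.
Mode of Beta(a,b) = (a-1)/(a+b-2)
= 36/75
= 0.48

0.48


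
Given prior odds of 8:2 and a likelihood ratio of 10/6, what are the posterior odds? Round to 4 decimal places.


Posterior odds = prior odds * LR
Prior odds = 8/2 = 4.0
LR = 10/6 = 1.6667
Posterior odds = 4.0 * 1.6667 = 6.6667

6.6667


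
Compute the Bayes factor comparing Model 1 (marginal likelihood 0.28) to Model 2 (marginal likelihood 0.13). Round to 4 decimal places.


BF12 = marginal likelihood of M1 / marginal likelihood of M2
= 0.28/0.13
= 2.1538

2.1538


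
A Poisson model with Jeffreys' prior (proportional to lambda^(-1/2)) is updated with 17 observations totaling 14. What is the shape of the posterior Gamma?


Posterior = Gamma(0.5 + S, n)
= Gamma(0.5 + 14, 17)
Posterior shape = 0.5 + S = 0.5 + 14 = 14.5

14.5


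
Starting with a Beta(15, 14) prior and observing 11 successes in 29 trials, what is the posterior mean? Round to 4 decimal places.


Posterior parameters: alpha = 15 + 11 = 26
beta = 14 + 18 = 32
Posterior mean = alpha / (alpha + beta) = 26 / 58
= 0.4483

0.4483


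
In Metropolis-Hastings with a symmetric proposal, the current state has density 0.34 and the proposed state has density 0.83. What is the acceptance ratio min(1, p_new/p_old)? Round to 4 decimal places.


Ratio = p_new / p_old = 0.83 / 0.34 = 2.4412
Acceptance = min(1, 2.4412) = 1.0

1.0


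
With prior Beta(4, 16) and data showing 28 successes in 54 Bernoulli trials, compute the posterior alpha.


Conjugate update: alpha_posterior = alpha_prior + k
= 4 + 28 = 32

32


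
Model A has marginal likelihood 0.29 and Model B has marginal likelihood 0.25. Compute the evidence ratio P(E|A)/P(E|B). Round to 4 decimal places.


Evidence ratio = P(E|A) / P(E|B)
= 0.29 / 0.25
= 1.16

1.16


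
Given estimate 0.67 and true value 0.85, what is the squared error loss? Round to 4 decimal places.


Squared error = (estimate - true)^2
Difference = -0.18
Loss = -0.18^2 = 0.0324

0.0324


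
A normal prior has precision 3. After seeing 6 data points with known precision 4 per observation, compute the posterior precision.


In the conjugate normal model, precisions add:
tau_posterior = tau_prior + n * tau_data
= 3 + 6*4 = 27

27


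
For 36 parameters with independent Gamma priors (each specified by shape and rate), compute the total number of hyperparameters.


A Gamma prior has 2 hyperparameters per parameter.
Total = 36 * 2 = 72

72


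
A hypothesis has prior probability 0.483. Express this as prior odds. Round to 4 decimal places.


Odds = P(H) / P(not H) = 0.483 / 0.517
= 0.9342

0.9342


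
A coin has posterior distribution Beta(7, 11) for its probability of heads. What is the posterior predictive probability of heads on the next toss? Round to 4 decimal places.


Posterior predictive = E[theta] = alpha/(alpha+beta)
= 7/18
= 0.3889

0.3889


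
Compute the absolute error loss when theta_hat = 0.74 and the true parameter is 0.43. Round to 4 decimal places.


L = |theta_hat - theta_true|
= |0.74 - 0.43| = 0.31

0.31


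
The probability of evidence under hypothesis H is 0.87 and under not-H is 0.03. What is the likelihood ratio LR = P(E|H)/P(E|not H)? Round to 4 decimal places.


LR = 0.87 / 0.03
= 29.0

29.0


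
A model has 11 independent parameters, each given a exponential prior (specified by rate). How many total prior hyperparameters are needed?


Each exponential prior needs 1 hyperparameter (rate).
Total = 1 * 11 = 11

11


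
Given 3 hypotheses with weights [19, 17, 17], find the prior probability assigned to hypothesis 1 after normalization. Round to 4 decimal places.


To normalize, divide each weight by the sum of all weights.
Sum = 53
Prior(H1) = 19/53 = 0.3585

0.3585


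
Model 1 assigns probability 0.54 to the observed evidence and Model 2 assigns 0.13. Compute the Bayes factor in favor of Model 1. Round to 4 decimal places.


BF = P(data|M1) / P(data|M2)
= 0.54 / 0.13 = 4.1538

4.1538


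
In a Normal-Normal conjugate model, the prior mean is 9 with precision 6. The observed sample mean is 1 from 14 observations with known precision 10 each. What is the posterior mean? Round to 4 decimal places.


Posterior precision = tau0 + n*tau = 6 + 14*10 = 146
Posterior mean = (tau0*mu0 + n*tau*xbar) / posterior_precision
= (6*9 + 14*10*1) / 146
= 194 / 146 = 1.3288

1.3288


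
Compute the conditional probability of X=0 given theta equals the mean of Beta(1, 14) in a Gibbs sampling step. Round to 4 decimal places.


Mean of Beta(1, 14) = 0.0667
P(X=0 | theta=0.0667) = 0.9333

0.9333


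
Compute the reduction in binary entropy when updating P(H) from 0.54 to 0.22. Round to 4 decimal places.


H_before = -p*log2(p) - (1-p)*log2(1-p) for p=0.54: 0.9954
H_after for p=0.22: 0.7602
Reduction = 0.9954 - 0.7602 = 0.2352

0.2352


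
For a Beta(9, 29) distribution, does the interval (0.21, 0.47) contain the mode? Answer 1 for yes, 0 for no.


Mode of Beta(a,b) = (a-1)/(a+b-2)
= (9-1)/(9+29-2) = 0.2222
Check: 0.21 <= 0.2222 <= 0.47?
Result: 1

1


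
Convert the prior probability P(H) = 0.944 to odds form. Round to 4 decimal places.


P(not H) = 1 - 0.944 = 0.056
Odds = 0.944 / 0.056 = 16.8571

16.8571


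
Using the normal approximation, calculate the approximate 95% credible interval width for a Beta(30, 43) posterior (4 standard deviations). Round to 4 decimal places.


Var(Beta) = 30*43/(73^2 * 74) = 0.0033
SD = 0.0572
Width ~ 4*SD = 0.2288

0.2288


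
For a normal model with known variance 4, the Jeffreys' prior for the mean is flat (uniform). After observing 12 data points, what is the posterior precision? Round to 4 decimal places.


Jeffreys' prior for normal mean (known variance) is flat.
Prior precision = 0.
Posterior precision = prior_prec + n/sigma^2 = 0 + 12/4
= 3.0

3.0


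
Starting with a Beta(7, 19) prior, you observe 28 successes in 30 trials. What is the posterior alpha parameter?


For a Beta-Binomial conjugate model:
Posterior alpha = prior alpha + number of successes
= 7 + 28 = 35

35
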